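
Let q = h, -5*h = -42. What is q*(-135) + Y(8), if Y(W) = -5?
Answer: -1139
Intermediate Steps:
h = 42/5 (h = -1/5*(-42) = 42/5 ≈ 8.4000)
q = 42/5 ≈ 8.4000
q*(-135) + Y(8) = (42/5)*(-135) - 5 = -1134 - 5 = -1139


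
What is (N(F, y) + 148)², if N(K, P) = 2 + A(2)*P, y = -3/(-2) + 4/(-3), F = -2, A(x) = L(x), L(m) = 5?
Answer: 819025/36 ≈ 22751.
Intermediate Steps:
A(x) = 5
y = ⅙ (y = -3*(-½) + 4*(-⅓) = 3/2 - 4/3 = ⅙ ≈ 0.16667)
N(K, P) = 2 + 5*P
(N(F, y) + 148)² = ((2 + 5*(⅙)) + 148)² = ((2 + ⅚) + 148)² = (17/6 + 148)² = (905/6)² = 819025/36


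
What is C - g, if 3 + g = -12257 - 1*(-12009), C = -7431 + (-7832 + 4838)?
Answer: -10174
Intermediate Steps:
C = -10425 (C = -7431 - 2994 = -10425)
g = -251 (g = -3 + (-12257 - 1*(-12009)) = -3 + (-12257 + 12009) = -3 - 248 = -251)
C - g = -10425 - 1*(-251) = -10425 + 251 = -10174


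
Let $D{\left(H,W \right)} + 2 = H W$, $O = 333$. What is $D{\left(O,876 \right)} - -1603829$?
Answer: $1895535$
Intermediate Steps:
$D{\left(H,W \right)} = -2 + H W$
$D{\left(O,876 \right)} - -1603829 = \left(-2 + 333 \cdot 876\right) - -1603829 = \left(-2 + 291708\right) + 1603829 = 291706 + 1603829 = 1895535$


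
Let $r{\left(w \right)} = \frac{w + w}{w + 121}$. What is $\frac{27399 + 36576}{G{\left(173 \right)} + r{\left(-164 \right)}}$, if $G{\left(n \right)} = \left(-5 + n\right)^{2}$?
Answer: $\frac{550185}{242792} \approx 2.2661$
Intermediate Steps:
$r{\left(w \right)} = \frac{2 w}{121 + w}$
$\frac{27399 + 36576}{G{\left(173 \right)} + r{\left(-164 \right)}} = \frac{27399 + 36576}{\left(-5 + 173\right)^{2} + 2 \left(-164\right) \frac{1}{121 - 164}} = \frac{63975}{168^{2} + 2 \left(-164\right) \frac{1}{-43}} = \frac{63975}{28224 + 2 \left(-164\right) \left(- \frac{1}{43}\right)} = \frac{63975}{28224 + \frac{328}{43}} = \frac{63975}{\frac{1213960}{43}} = 63975 \cdot \frac{43}{1213960} = \frac{550185}{242792}$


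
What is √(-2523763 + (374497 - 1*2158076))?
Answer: I*√4307342 ≈ 2075.4*I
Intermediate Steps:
√(-2523763 + (374497 - 1*2158076)) = √(-2523763 + (374497 - 2158076)) = √(-2523763 - 1783579) = √(-4307342) = I*√4307342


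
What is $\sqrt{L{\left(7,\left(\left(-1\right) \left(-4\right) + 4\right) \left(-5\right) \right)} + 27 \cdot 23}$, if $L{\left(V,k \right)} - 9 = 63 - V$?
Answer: $7 \sqrt{14} \approx 26.192$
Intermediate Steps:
$L{\left(V,k \right)} = 72 - V$ ($L{\left(V,k \right)} = 9 - \left(-63 + V\right) = 72 - V$)
$\sqrt{L{\left(7,\left(\left(-1\right) \left(-4\right) + 4\right) \left(-5\right) \right)} + 27 \cdot 23} = \sqrt{\left(72 - 7\right) + 27 \cdot 23} = \sqrt{\left(72 - 7\right) + 621} = \sqrt{65 + 621} = \sqrt{686} = 7 \sqrt{14}$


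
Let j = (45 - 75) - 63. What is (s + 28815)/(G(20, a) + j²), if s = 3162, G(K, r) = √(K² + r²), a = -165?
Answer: 276569073/74777576 - 159885*√1105/74777576 ≈ 3.6275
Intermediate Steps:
j = -93 (j = -30 - 63 = -93)
(s + 28815)/(G(20, a) + j²) = (3162 + 28815)/(√(20² + (-165)²) + (-93)²) = 31977/(√(400 + 27225) + 8649) = 31977/(√27625 + 8649) = 31977/(5*√1105 + 8649) = 31977/(8649 + 5*√1105)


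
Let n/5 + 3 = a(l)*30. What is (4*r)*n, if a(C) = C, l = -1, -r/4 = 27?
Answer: 71280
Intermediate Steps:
r = -108 (r = -4*27 = -108)
n = -165 (n = -15 + 5*(-1*30) = -15 + 5*(-30) = -15 - 150 = -165)
(4*r)*n = (4*(-108))*(-165) = -432*(-165) = 71280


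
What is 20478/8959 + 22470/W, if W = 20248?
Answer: 307973637/90700916 ≈ 3.3955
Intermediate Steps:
20478/8959 + 22470/W = 20478/8959 + 22470/20248 = 20478*(1/8959) + 22470*(1/20248) = 20478/8959 + 11235/10124 = 307973637/90700916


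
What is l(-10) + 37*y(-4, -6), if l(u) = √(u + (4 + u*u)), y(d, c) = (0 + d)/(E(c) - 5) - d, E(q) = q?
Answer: 1776/11 + √94 ≈ 171.15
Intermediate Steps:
y(d, c) = -d + d/(-5 + c) (y(d, c) = (0 + d)/(c - 5) - d = d/(-5 + c) - d = -d + d/(-5 + c))
l(u) = √(4 + u + u²) (l(u) = √(u + (4 + u²)) = √(4 + u + u²))
l(-10) + 37*y(-4, -6) = √(4 - 10 + (-10)²) + 37*(-4*(6 - 1*(-6))/(-5 - 6)) = √(4 - 10 + 100) + 37*(-4*(6 + 6)/(-11)) = √94 + 37*(-4*(-1/11)*12) = √94 + 37*(48/11) = √94 + 1776/11 = 1776/11 + √94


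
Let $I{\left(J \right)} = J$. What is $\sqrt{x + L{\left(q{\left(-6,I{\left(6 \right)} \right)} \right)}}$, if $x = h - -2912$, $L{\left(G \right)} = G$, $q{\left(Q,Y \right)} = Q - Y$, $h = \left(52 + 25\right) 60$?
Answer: $4 \sqrt{470} \approx 86.718$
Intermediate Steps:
$h = 4620$ ($h = 77 \cdot 60 = 4620$)
$x = 7532$ ($x = 4620 - -2912 = 4620 + 2912 = 7532$)
$\sqrt{x + L{\left(q{\left(-6,I{\left(6 \right)} \right)} \right)}} = \sqrt{7532 - 12} = \sqrt{7520} = 4 \sqrt{470}$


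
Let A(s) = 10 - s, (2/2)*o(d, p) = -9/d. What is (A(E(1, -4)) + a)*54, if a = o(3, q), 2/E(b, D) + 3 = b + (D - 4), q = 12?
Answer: 1944/5 ≈ 388.80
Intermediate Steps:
o(d, p) = -9/d
E(b, D) = 2/(-7 + D + b) (E(b, D) = 2/(-3 + (b + (D - 4))) = 2/(-3 + (b + (-4 + D))) = 2/(-3 + (-4 + D + b)) = 2/(-7 + D + b))
a = -3 (a = -9/3 = -9*1/3 = -3)
(A(E(1, -4)) + a)*54 = ((10 - 2/(-7 - 4 + 1)) - 3)*54 = ((10 - 2/(-10)) - 3)*54 = ((10 - 2*(-1)/10) - 3)*54 = ((10 - 1*(-1/5)) - 3)*54 = ((10 + 1/5) - 3)*54 = (51/5 - 3)*54 = (36/5)*54 = 1944/5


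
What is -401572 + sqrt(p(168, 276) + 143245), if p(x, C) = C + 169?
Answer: -401572 + sqrt(143690) ≈ -4.0119e+5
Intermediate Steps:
p(x, C) = 169 + C
-401572 + sqrt(p(168, 276) + 143245) = -401572 + sqrt((169 + 276) + 143245) = -401572 + sqrt(445 + 143245) = -401572 + sqrt(143690)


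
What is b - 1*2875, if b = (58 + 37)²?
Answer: 6150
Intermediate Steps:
b = 9025 (b = 95² = 9025)
b - 1*2875 = 9025 - 1*2875 = 9025 - 2875 = 6150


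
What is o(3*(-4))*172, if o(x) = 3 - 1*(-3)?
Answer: 1032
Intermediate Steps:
o(x) = 6 (o(x) = 3 + 3 = 6)
o(3*(-4))*172 = 6*172 = 1032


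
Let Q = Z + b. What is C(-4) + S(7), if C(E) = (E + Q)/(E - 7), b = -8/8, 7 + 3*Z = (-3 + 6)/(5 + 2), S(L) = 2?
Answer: 613/231 ≈ 2.6537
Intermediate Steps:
Z = -46/21 (Z = -7/3 + ((-3 + 6)/(5 + 2))/3 = -7/3 + (3/7)/3 = -7/3 + (3*(1/7))/3 = -7/3 + (1/3)*(3/7) = -7/3 + 1/7 = -46/21 ≈ -2.1905)
b = -1 (b = -8*1/8 = -1)
Q = -67/21 (Q = -46/21 - 1 = -67/21 ≈ -3.1905)
C(E) = (-67/21 + E)/(-7 + E) (C(E) = (E - 67/21)/(E - 7) = (-67/21 + E)/(-7 + E))
C(-4) + S(7) = (-67/21 - 4)/(-7 - 4) + 2 = -151/21/(-11) + 2 = -1/11*(-151/21) + 2 = 151/231 + 2 = 613/231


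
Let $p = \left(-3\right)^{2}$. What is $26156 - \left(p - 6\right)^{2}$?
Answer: $26147$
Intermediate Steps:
$p = 9$
$26156 - \left(p - 6\right)^{2} = 26156 - \left(9 - 6\right)^{2} = 26156 - 3^{2} = 26156 - 9 = 26147$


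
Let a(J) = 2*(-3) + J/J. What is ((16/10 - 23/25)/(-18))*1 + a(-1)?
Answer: -2267/450 ≈ -5.0378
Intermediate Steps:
a(J) = -5 (a(J) = -6 + 1 = -5)
((16/10 - 23/25)/(-18))*1 + a(-1) = ((16/10 - 23/25)/(-18))*1 - 5 = ((16*(⅒) - 23*1/25)*(-1/18))*1 - 5 = ((8/5 - 23/25)*(-1/18))*1 - 5 = ((17/25)*(-1/18))*1 - 5 = -17/450*1 - 5 = -17/450 - 5 = -2267/450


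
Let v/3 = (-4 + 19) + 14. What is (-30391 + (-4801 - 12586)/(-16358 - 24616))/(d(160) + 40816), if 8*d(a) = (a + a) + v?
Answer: -4980893788/6697917345 ≈ -0.74365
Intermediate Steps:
v = 87 (v = 3*((-4 + 19) + 14) = 3*(15 + 14) = 3*29 = 87)
d(a) = 87/8 + a/4 (d(a) = ((a + a) + 87)/8 = (2*a + 87)/8 = (87 + 2*a)/8 = 87/8 + a/4)
(-30391 + (-4801 - 12586)/(-16358 - 24616))/(d(160) + 40816) = (-30391 + (-4801 - 12586)/(-16358 - 24616))/((87/8 + (¼)*160) + 40816) = (-30391 - 17387/(-40974))/((87/8 + 40) + 40816) = (-30391 - 17387*(-1/40974))/(407/8 + 40816) = (-30391 + 17387/40974)/(326935/8) = -1245223447/40974*8/326935 = -4980893788/6697917345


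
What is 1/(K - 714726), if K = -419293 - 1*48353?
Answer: -1/1182372 ≈ -8.4576e-7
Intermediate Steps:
K = -467646 (K = -419293 - 48353 = -467646)
1/(K - 714726) = 1/(-467646 - 714726) = 1/(-1182372) = -1/1182372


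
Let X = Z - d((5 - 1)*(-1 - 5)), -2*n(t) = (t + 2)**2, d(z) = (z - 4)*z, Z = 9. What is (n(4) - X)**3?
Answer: 268336125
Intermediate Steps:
d(z) = z*(-4 + z) (d(z) = (-4 + z)*z = z*(-4 + z))
n(t) = -(2 + t)**2/2 (n(t) = -(t + 2)**2/2 = -(2 + t)**2/2)
X = -663 (X = 9 - (5 - 1)*(-1 - 5)*(-4 + (5 - 1)*(-1 - 5)) = 9 - 4*(-6)*(-4 + 4*(-6)) = 9 - (-24)*(-4 - 24) = 9 - (-24)*(-28) = 9 - 1*672 = 9 - 672 = -663)
(n(4) - X)**3 = (-(2 + 4)**2/2 - 1*(-663))**3 = (-1/2*6**2 + 663)**3 = (-1/2*36 + 663)**3 = (-18 + 663)**3 = 645**3 = 268336125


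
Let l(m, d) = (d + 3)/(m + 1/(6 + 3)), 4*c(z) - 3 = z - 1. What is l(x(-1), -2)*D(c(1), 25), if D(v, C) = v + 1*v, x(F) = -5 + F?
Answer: -27/106 ≈ -0.25472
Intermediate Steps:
c(z) = ½ + z/4 (c(z) = ¾ + (z - 1)/4 = ¾ + (-1 + z)/4 = ¾ + (-¼ + z/4) = ½ + z/4)
D(v, C) = 2*v (D(v, C) = v + v = 2*v)
l(m, d) = (3 + d)/(⅑ + m) (l(m, d) = (3 + d)/(m + 1/9) = (3 + d)/(m + ⅑) = (3 + d)/(⅑ + m))
l(x(-1), -2)*D(c(1), 25) = (9*(3 - 2)/(1 + 9*(-5 - 1)))*(2*(½ + (¼)*1)) = (9*1/(1 + 9*(-6)))*(2*(½ + ¼)) = (9*1/(1 - 54))*(2*(¾)) = (9*1/(-53))*(3/2) = (9*(-1/53)*1)*(3/2) = -9/53*3/2 = -27/106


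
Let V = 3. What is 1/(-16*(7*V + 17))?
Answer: -1/608 ≈ -0.0016447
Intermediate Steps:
1/(-16*(7*V + 17)) = 1/(-16*(7*3 + 17)) = 1/(-16*(21 + 17)) = 1/(-16*38) = 1/(-608) = -1/608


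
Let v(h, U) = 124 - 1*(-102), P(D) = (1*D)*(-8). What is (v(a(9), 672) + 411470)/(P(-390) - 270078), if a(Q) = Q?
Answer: -22872/14831 ≈ -1.5422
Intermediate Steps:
P(D) = -8*D (P(D) = D*(-8) = -8*D)
v(h, U) = 226 (v(h, U) = 124 + 102 = 226)
(v(a(9), 672) + 411470)/(P(-390) - 270078) = (226 + 411470)/(-8*(-390) - 270078) = 411696/(3120 - 270078) = 411696/(-266958) = 411696*(-1/266958) = -22872/14831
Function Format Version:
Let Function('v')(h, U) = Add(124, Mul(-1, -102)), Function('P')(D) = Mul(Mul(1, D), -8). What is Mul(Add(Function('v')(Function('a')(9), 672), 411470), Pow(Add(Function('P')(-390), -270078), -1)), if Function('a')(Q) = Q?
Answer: Rational(-22872, 14831) ≈ -1.5422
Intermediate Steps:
Function('P')(D) = Mul(-8, D) (Function('P')(D) = Mul(D, -8) = Mul(-8, D))
Function('v')(h, U) = 226 (Function('v')(h, U) = Add(124, 102) = 226)
Mul(Add(Function('v')(Function('a')(9), 672), 411470), Pow(Add(Function('P')(-390), -270078), -1)) = Mul(Add(226, 411470), Pow(Add(Mul(-8, -390), -270078), -1)) = Mul(411696, Pow(Add(3120, -270078), -1)) = Mul(411696, Pow(-266958, -1)) = Mul(411696, Rational(-1, 266958)) = Rational(-22872, 14831)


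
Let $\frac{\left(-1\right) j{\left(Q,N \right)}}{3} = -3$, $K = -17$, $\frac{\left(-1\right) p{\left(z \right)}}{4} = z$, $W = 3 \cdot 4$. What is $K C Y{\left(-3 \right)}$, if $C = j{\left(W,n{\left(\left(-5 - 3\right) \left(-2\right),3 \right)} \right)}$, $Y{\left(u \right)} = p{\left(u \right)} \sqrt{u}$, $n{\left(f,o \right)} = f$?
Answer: $- 1836 i \sqrt{3} \approx - 3180.0 i$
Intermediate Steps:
$W = 12$
$p{\left(z \right)} = - 4 z$
$j{\left(Q,N \right)} = 9$ ($j{\left(Q,N \right)} = \left(-3\right) \left(-3\right) = 9$)
$Y{\left(u \right)} = - 4 u^{\frac{3}{2}}$ ($Y{\left(u \right)} = - 4 u \sqrt{u} = - 4 u^{\frac{3}{2}}$)
$C = 9$
$K C Y{\left(-3 \right)} = \left(-17\right) 9 \left(- 4 \left(-3\right)^{\frac{3}{2}}\right) = - 153 \left(- 4 \left(- 3 i \sqrt{3}\right)\right) = - 153 \cdot 12 i \sqrt{3} = - 1836 i \sqrt{3}$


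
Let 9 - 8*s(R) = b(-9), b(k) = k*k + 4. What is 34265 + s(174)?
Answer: 68511/2 ≈ 34256.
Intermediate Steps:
b(k) = 4 + k² (b(k) = k² + 4 = 4 + k²)
s(R) = -19/2 (s(R) = 9/8 - (4 + (-9)²)/8 = 9/8 - (4 + 81)/8 = 9/8 - ⅛*85 = 9/8 - 85/8 = -19/2)
34265 + s(174) = 34265 - 19/2 = 68511/2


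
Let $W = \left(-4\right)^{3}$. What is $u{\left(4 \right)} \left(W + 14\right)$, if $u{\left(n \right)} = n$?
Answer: $-200$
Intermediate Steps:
$W = -64$
$u{\left(4 \right)} \left(W + 14\right) = 4 \left(-64 + 14\right) = 4 \left(-50\right) = -200$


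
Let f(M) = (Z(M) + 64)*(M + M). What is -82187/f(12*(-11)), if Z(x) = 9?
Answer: 82187/19272 ≈ 4.2646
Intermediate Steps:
f(M) = 146*M (f(M) = (9 + 64)*(M + M) = 73*(2*M) = 146*M)
-82187/f(12*(-11)) = -82187/(146*(12*(-11))) = -82187/(146*(-132)) = -82187/(-19272) = -82187*(-1/19272) = 82187/19272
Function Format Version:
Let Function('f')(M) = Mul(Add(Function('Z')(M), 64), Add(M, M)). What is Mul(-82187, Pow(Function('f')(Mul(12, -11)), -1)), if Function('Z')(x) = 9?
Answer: Rational(82187, 19272) ≈ 4.2646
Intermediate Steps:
Function('f')(M) = Mul(146, M) (Function('f')(M) = Mul(Add(9, 64), Add(M, M)) = Mul(73, Mul(2, M)) = Mul(146, M))
Mul(-82187, Pow(Function('f')(Mul(12, -11)), -1)) = Mul(-82187, Pow(Mul(146, Mul(12, -11)), -1)) = Mul(-82187, Pow(Mul(146, -132), -1)) = Mul(-82187, Pow(-19272, -1)) = Mul(-82187, Rational(-1, 19272)) = Rational(82187, 19272)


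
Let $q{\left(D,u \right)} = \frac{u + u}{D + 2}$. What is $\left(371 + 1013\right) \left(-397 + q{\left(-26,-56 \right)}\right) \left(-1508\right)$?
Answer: $\frac{2456483744}{3} \approx 8.1883 \cdot 10^{8}$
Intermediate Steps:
$q{\left(D,u \right)} = \frac{2 u}{2 + D}$
$\left(371 + 1013\right) \left(-397 + q{\left(-26,-56 \right)}\right) \left(-1508\right) = \left(371 + 1013\right) \left(-397 + 2 \left(-56\right) \frac{1}{2 - 26}\right) \left(-1508\right) = 1384 \left(-397 + 2 \left(-56\right) \frac{1}{-24}\right) \left(-1508\right) = 1384 \left(-397 + 2 \left(-56\right) \left(- \frac{1}{24}\right)\right) \left(-1508\right) = 1384 \left(-397 + \frac{14}{3}\right) \left(-1508\right) = 1384 \left(- \frac{1177}{3}\right) \left(-1508\right) = \left(- \frac{1628968}{3}\right) \left(-1508\right) = \frac{2456483744}{3}$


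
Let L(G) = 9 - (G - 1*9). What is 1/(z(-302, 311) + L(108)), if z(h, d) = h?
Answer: -1/392 ≈ -0.0025510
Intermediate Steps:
L(G) = 18 - G (L(G) = 9 - (G - 9) = 9 - (-9 + G) = 9 + (9 - G) = 18 - G)
1/(z(-302, 311) + L(108)) = 1/(-302 + (18 - 1*108)) = 1/(-302 + (18 - 108)) = 1/(-302 - 90) = 1/(-392) = -1/392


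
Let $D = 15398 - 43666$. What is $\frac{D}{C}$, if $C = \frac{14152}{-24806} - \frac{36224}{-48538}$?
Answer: $- \frac{2127226412269}{13228923} \approx -1.608 \cdot 10^{5}$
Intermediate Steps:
$D = -28268$
$C = \frac{52915692}{301008407}$ ($C = 14152 \left(- \frac{1}{24806}\right) - - \frac{18112}{24269} = - \frac{7076}{12403} + \frac{18112}{24269} = \frac{52915692}{301008407} \approx 0.17579$)
$\frac{D}{C} = - \frac{28268}{\frac{52915692}{301008407}} = \left(-28268\right) \frac{301008407}{52915692} = - \frac{2127226412269}{13228923}$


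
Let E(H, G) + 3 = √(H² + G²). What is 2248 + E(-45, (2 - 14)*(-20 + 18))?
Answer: 2296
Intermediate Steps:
E(H, G) = -3 + √(G² + H²) (E(H, G) = -3 + √(H² + G²) = -3 + √(G² + H²))
2248 + E(-45, (2 - 14)*(-20 + 18)) = 2248 + (-3 + √(((2 - 14)*(-20 + 18))² + (-45)²)) = 2248 + (-3 + √((-12*(-2))² + 2025)) = 2248 + (-3 + √(24² + 2025)) = 2248 + (-3 + √(576 + 2025)) = 2248 + (-3 + √2601) = 2248 + (-3 + 51) = 2248 + 48 = 2296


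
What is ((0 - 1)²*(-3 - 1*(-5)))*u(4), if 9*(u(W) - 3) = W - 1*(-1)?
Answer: 64/9 ≈ 7.1111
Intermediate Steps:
u(W) = 28/9 + W/9 (u(W) = 3 + (W - 1*(-1))/9 = 3 + (W + 1)/9 = 3 + (1 + W)/9 = 3 + (⅑ + W/9) = 28/9 + W/9)
((0 - 1)²*(-3 - 1*(-5)))*u(4) = ((0 - 1)²*(-3 - 1*(-5)))*(28/9 + (⅑)*4) = ((-1)²*(-3 + 5))*(28/9 + 4/9) = (1*2)*(32/9) = 2*(32/9) = 64/9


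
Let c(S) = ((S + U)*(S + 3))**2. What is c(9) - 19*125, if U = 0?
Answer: 9289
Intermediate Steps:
c(S) = S**2*(3 + S)**2 (c(S) = ((S + 0)*(S + 3))**2 = (S*(3 + S))**2 = S**2*(3 + S)**2)
c(9) - 19*125 = 9**2*(3 + 9)**2 - 19*125 = 81*12**2 - 2375 = 81*144 - 2375 = 11664 - 2375 = 9289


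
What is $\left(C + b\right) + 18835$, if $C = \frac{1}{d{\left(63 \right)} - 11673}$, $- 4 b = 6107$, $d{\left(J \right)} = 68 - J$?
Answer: $\frac{50488165}{2917} \approx 17308.0$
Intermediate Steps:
$b = - \frac{6107}{4}$ ($b = \left(- \frac{1}{4}\right) 6107 = - \frac{6107}{4} \approx -1526.8$)
$C = - \frac{1}{11668}$ ($C = \frac{1}{\left(68 - 63\right) - 11673} = \frac{1}{5 - 11673} = \frac{1}{-11668} = - \frac{1}{11668} \approx -8.5704 \cdot 10^{-5}$)
$\left(C + b\right) + 18835 = \left(- \frac{1}{11668} - \frac{6107}{4}\right) + 18835 = - \frac{4453530}{2917} + 18835 = \frac{50488165}{2917}$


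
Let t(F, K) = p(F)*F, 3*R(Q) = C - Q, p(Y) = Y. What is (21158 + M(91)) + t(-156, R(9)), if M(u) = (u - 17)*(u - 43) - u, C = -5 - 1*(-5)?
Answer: 48955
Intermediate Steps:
C = 0 (C = -5 + 5 = 0)
R(Q) = -Q/3 (R(Q) = (0 - Q)/3 = (-Q)/3 = -Q/3)
M(u) = -u + (-43 + u)*(-17 + u) (M(u) = (-17 + u)*(-43 + u) - u = (-43 + u)*(-17 + u) - u = -u + (-43 + u)*(-17 + u))
t(F, K) = F**2 (t(F, K) = F*F = F**2)
(21158 + M(91)) + t(-156, R(9)) = (21158 + (731 + 91**2 - 61*91)) + (-156)**2 = (21158 + (731 + 8281 - 5551)) + 24336 = (21158 + 3461) + 24336 = 24619 + 24336 = 48955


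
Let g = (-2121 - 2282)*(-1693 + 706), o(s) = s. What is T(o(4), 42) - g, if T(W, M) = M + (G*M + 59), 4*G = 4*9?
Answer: -4345282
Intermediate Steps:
G = 9 (G = (4*9)/4 = (¼)*36 = 9)
T(W, M) = 59 + 10*M (T(W, M) = M + (9*M + 59) = M + (59 + 9*M) = 59 + 10*M)
g = 4345761 (g = -4403*(-987) = 4345761)
T(o(4), 42) - g = (59 + 10*42) - 1*4345761 = (59 + 420) - 4345761 = 479 - 4345761 = -4345282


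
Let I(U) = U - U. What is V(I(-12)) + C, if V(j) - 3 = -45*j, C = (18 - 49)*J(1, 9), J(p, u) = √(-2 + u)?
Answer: 3 - 31*√7 ≈ -79.018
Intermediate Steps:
I(U) = 0
C = -31*√7 (C = (18 - 49)*√(-2 + 9) = -31*√7 ≈ -82.018)
V(j) = 3 - 45*j
V(I(-12)) + C = (3 - 45*0) - 31*√7 = (3 + 0) - 31*√7 = 3 - 31*√7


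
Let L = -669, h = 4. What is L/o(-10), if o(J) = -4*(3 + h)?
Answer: 669/28 ≈ 23.893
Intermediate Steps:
o(J) = -28 (o(J) = -4*(3 + 4) = -4*7 = -28)
L/o(-10) = -669/(-28) = -669*(-1/28) = 669/28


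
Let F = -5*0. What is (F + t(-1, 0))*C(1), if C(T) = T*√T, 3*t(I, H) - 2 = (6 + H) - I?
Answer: 3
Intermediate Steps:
t(I, H) = 8/3 - I/3 + H/3 (t(I, H) = ⅔ + ((6 + H) - I)/3 = ⅔ + (6 + H - I)/3 = ⅔ + (2 - I/3 + H/3) = 8/3 - I/3 + H/3)
C(T) = T^(3/2)
F = 0
(F + t(-1, 0))*C(1) = (0 + (8/3 - ⅓*(-1) + (⅓)*0))*1^(3/2) = (0 + (8/3 + ⅓ + 0))*1 = (0 + 3)*1 = 3*1 = 3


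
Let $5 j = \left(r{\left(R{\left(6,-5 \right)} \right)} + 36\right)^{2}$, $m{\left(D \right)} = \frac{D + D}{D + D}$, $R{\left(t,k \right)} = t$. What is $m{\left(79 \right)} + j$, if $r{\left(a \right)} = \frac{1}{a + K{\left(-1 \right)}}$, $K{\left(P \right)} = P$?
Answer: $\frac{32886}{125} \approx 263.09$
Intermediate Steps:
$m{\left(D \right)} = 1$ ($m{\left(D \right)} = \frac{2 D}{2 D} = 2 D \frac{1}{2 D} = 1$)
$r{\left(a \right)} = \frac{1}{-1 + a}$ ($r{\left(a \right)} = \frac{1}{a - 1} = \frac{1}{-1 + a}$)
$j = \frac{32761}{125}$ ($j = \frac{\left(\frac{1}{-1 + 6} + 36\right)^{2}}{5} = \frac{\left(\frac{1}{5} + 36\right)^{2}}{5} = \frac{\left(\frac{181}{5}\right)^{2}}{5} = \frac{1}{5} \cdot \frac{32761}{25} = \frac{32761}{125} \approx 262.09$)
$m{\left(79 \right)} + j = 1 + \frac{32761}{125} = \frac{32886}{125}$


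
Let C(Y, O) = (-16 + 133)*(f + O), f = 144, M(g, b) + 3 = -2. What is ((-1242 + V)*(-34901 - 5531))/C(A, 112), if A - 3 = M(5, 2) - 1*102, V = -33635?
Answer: 88134179/1872 ≈ 47080.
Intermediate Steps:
M(g, b) = -5 (M(g, b) = -3 - 2 = -5)
A = -104 (A = 3 + (-5 - 1*102) = 3 + (-5 - 102) = 3 - 107 = -104)
C(Y, O) = 16848 + 117*O (C(Y, O) = (-16 + 133)*(144 + O) = 117*(144 + O) = 16848 + 117*O)
((-1242 + V)*(-34901 - 5531))/C(A, 112) = ((-1242 - 33635)*(-34901 - 5531))/(16848 + 117*112) = (-34877*(-40432))/(16848 + 13104) = 1410146864/29952 = 1410146864*(1/29952) = 88134179/1872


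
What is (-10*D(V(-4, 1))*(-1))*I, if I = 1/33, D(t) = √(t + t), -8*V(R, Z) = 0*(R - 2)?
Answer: 0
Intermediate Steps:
V(R, Z) = 0 (V(R, Z) = -0*(R - 2) = -0*(-2 + R) = -⅛*0 = 0)
D(t) = √2*√t (D(t) = √(2*t) = √2*√t)
I = 1/33 ≈ 0.030303
(-10*D(V(-4, 1))*(-1))*I = (-10*√2*√0*(-1))*(1/33) = (-10*√2*0*(-1))*(1/33) = (-10*0*(-1))*(1/33) = (0*(-1))*(1/33) = 0*(1/33) = 0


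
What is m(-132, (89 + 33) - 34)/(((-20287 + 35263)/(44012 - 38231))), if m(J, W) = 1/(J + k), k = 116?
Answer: -1927/79872 ≈ -0.024126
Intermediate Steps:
m(J, W) = 1/(116 + J) (m(J, W) = 1/(J + 116) = 1/(116 + J))
m(-132, (89 + 33) - 34)/(((-20287 + 35263)/(44012 - 38231))) = 1/((116 - 132)*(((-20287 + 35263)/(44012 - 38231)))) = 1/((-16)*((14976/5781))) = -1/(16*(14976*(1/5781))) = -1/(16*4992/1927) = -1/16*1927/4992 = -1927/79872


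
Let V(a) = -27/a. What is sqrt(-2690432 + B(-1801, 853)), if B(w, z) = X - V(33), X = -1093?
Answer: I*sqrt(325674426)/11 ≈ 1640.6*I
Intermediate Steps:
B(w, z) = -12014/11 (B(w, z) = -1093 - (-27)/33 = -1093 - 1*(-9/11) = -1093 + 9/11 = -12014/11)
sqrt(-2690432 + B(-1801, 853)) = sqrt(-2690432 - 12014/11) = sqrt(-29606766/11) = I*sqrt(325674426)/11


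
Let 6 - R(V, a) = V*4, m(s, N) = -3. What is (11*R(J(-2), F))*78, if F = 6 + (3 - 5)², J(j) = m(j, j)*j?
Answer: -15444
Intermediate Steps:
J(j) = -3*j
F = 10 (F = 6 + (-2)² = 6 + 4 = 10)
R(V, a) = 6 - 4*V (R(V, a) = 6 - V*4 = 6 - 4*V)
(11*R(J(-2), F))*78 = (11*(6 - (-12)*(-2)))*78 = (11*(6 - 4*6))*78 = (11*(6 - 24))*78 = (11*(-18))*78 = -198*78 = -15444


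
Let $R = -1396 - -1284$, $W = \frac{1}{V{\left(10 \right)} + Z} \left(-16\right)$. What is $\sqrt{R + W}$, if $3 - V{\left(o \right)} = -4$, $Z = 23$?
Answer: $\frac{2 i \sqrt{6330}}{15} \approx 10.608 i$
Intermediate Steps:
$V{\left(o \right)} = 7$ ($V{\left(o \right)} = 3 - -4 = 3 + 4 = 7$)
$W = - \frac{8}{15}$ ($W = \frac{1}{7 + 23} \left(-16\right) = \frac{1}{30} \left(-16\right) = - \frac{8}{15} \approx -0.53333$)
$R = -112$ ($R = -1396 + 1284 = -112$)
$\sqrt{R + W} = \sqrt{-112 - \frac{8}{15}} = \sqrt{- \frac{1688}{15}} = \frac{2 i \sqrt{6330}}{15}$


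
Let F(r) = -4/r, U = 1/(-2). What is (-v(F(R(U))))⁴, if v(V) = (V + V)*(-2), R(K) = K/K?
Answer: 65536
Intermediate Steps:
U = -½ ≈ -0.50000
R(K) = 1
v(V) = -4*V (v(V) = (2*V)*(-2) = -4*V)
(-v(F(R(U))))⁴ = (-(-4)*(-4/1))⁴ = (-(-4)*(-4*1))⁴ = (-(-4)*(-4))⁴ = (-1*16)⁴ = (-16)⁴ = 65536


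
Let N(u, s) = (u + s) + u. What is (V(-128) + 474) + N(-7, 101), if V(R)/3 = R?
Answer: 177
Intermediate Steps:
N(u, s) = s + 2*u (N(u, s) = (s + u) + u = s + 2*u)
V(R) = 3*R
(V(-128) + 474) + N(-7, 101) = (3*(-128) + 474) + (101 + 2*(-7)) = (-384 + 474) + (101 - 14) = 90 + 87 = 177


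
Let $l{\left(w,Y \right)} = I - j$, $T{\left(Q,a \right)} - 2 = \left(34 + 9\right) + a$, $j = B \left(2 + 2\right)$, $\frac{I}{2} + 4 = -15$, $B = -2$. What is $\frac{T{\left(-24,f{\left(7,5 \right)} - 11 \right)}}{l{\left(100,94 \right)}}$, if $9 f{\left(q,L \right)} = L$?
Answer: $- \frac{311}{270} \approx -1.1519$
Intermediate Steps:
$f{\left(q,L \right)} = \frac{L}{9}$
$I = -38$ ($I = -8 + 2 \left(-15\right) = -8 - 30 = -38$)
$j = -8$ ($j = - 2 \left(2 + 2\right) = \left(-2\right) 4 = -8$)
$T{\left(Q,a \right)} = 45 + a$ ($T{\left(Q,a \right)} = 2 + \left(\left(34 + 9\right) + a\right) = 2 + \left(43 + a\right) = 45 + a$)
$l{\left(w,Y \right)} = -30$ ($l{\left(w,Y \right)} = -38 - -8 = -38 + 8 = -30$)
$\frac{T{\left(-24,f{\left(7,5 \right)} - 11 \right)}}{l{\left(100,94 \right)}} = \frac{45 + \left(\frac{1}{9} \cdot 5 - 11\right)}{-30} = \left(45 + \left(\frac{5}{9} - 11\right)\right) \left(- \frac{1}{30}\right) = \left(45 - \frac{94}{9}\right) \left(- \frac{1}{30}\right) = \frac{311}{9} \left(- \frac{1}{30}\right) = - \frac{311}{270}$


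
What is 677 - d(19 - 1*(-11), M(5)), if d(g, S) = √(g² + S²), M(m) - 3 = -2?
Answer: 677 - √901 ≈ 646.98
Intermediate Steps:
M(m) = 1 (M(m) = 3 - 2 = 1)
d(g, S) = √(S² + g²)
677 - d(19 - 1*(-11), M(5)) = 677 - √(1² + (19 - 1*(-11))²) = 677 - √(1 + (19 + 11)²) = 677 - √(1 + 30²) = 677 - √(1 + 900) = 677 - √901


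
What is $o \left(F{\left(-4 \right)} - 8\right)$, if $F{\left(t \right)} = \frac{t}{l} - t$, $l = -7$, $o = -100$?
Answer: $\frac{2400}{7} \approx 342.86$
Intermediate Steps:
$F{\left(t \right)} = - \frac{8 t}{7}$ ($F{\left(t \right)} = \frac{t}{-7} - t = t \left(- \frac{1}{7}\right) - t = - \frac{t}{7} - t = - \frac{8 t}{7}$)
$o \left(F{\left(-4 \right)} - 8\right) = - 100 \left(\left(- \frac{8}{7}\right) \left(-4\right) - 8\right) = - 100 \left(\frac{32}{7} - 8\right) = \left(-100\right) \left(- \frac{24}{7}\right) = \frac{2400}{7}$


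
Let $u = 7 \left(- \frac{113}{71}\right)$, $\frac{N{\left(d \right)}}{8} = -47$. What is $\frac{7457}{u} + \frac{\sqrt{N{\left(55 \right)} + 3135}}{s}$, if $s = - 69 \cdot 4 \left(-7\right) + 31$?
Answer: $- \frac{529447}{791} + \frac{\sqrt{2759}}{1963} \approx -669.31$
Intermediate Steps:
$N{\left(d \right)} = -376$ ($N{\left(d \right)} = 8 \left(-47\right) = -376$)
$u = - \frac{791}{71}$ ($u = 7 \left(\left(-113\right) \frac{1}{71}\right) = 7 \left(- \frac{113}{71}\right) = - \frac{791}{71} \approx -11.141$)
$s = 1963$ ($s = \left(-69\right) \left(-28\right) + 31 = 1932 + 31 = 1963$)
$\frac{7457}{u} + \frac{\sqrt{N{\left(55 \right)} + 3135}}{s} = \frac{7457}{- \frac{791}{71}} + \frac{\sqrt{-376 + 3135}}{1963} = 7457 \left(- \frac{71}{791}\right) + \sqrt{2759} \cdot \frac{1}{1963} = - \frac{529447}{791} + \frac{\sqrt{2759}}{1963}$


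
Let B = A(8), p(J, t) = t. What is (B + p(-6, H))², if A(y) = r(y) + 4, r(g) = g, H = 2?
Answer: 196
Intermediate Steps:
A(y) = 4 + y (A(y) = y + 4 = 4 + y)
B = 12 (B = 4 + 8 = 12)
(B + p(-6, H))² = (12 + 2)² = 14² = 196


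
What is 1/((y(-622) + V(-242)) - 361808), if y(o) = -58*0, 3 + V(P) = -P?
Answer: -1/361569 ≈ -2.7657e-6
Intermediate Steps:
V(P) = -3 - P
y(o) = 0
1/((y(-622) + V(-242)) - 361808) = 1/((0 + (-3 - 1*(-242))) - 361808) = 1/((0 + (-3 + 242)) - 361808) = 1/((0 + 239) - 361808) = 1/(239 - 361808) = 1/(-361569) = -1/361569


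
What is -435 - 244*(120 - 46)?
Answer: -18491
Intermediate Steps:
-435 - 244*(120 - 46) = -435 - 244*74 = -435 - 18056 = -18491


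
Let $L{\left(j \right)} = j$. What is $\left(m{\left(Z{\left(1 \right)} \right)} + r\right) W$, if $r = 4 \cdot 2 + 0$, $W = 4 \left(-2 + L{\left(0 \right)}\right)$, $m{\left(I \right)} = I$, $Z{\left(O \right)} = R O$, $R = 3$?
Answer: $-88$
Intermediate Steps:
$Z{\left(O \right)} = 3 O$
$W = -8$ ($W = 4 \left(-2 + 0\right) = 4 \left(-2\right) = -8$)
$r = 8$ ($r = 8 + 0 = 8$)
$\left(m{\left(Z{\left(1 \right)} \right)} + r\right) W = \left(3 \cdot 1 + 8\right) \left(-8\right) = \left(3 + 8\right) \left(-8\right) = 11 \left(-8\right) = -88$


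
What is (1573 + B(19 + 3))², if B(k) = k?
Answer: 2544025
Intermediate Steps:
(1573 + B(19 + 3))² = (1573 + (19 + 3))² = (1573 + 22)² = 1595² = 2544025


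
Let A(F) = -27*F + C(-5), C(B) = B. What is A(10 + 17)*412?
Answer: -302408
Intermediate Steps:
A(F) = -5 - 27*F (A(F) = -27*F - 5 = -5 - 27*F)
A(10 + 17)*412 = (-5 - 27*(10 + 17))*412 = (-5 - 27*27)*412 = (-5 - 729)*412 = -734*412 = -302408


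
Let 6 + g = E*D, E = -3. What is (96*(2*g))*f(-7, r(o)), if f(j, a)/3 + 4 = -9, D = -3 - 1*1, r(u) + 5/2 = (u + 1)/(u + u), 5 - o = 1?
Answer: -44928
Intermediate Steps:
o = 4 (o = 5 - 1*1 = 5 - 1 = 4)
r(u) = -5/2 + (1 + u)/(2*u) (r(u) = -5/2 + (u + 1)/(u + u) = -5/2 + (1 + u)/((2*u)) = -5/2 + (1 + u)*(1/(2*u)) = -5/2 + (1 + u)/(2*u))
D = -4 (D = -3 - 1 = -4)
g = 6 (g = -6 - 3*(-4) = -6 + 12 = 6)
f(j, a) = -39 (f(j, a) = -12 + 3*(-9) = -12 - 27 = -39)
(96*(2*g))*f(-7, r(o)) = (96*(2*6))*(-39) = (96*12)*(-39) = 1152*(-39) = -44928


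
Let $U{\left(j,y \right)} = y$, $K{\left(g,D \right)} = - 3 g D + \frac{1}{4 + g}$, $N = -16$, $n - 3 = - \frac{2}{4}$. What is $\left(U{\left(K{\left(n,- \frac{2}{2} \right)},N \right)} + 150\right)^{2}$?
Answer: $17956$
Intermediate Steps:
$n = \frac{5}{2}$ ($n = 3 - \frac{2}{4} = 3 - \frac{1}{2} = \frac{5}{2} \approx 2.5$)
$K{\left(g,D \right)} = \frac{1}{4 + g} - 3 D g$ ($K{\left(g,D \right)} = - 3 D g + \frac{1}{4 + g} = \frac{1}{4 + g} - 3 D g$)
$\left(U{\left(K{\left(n,- \frac{2}{2} \right)},N \right)} + 150\right)^{2} = \left(-16 + 150\right)^{2} = 134^{2} = 17956$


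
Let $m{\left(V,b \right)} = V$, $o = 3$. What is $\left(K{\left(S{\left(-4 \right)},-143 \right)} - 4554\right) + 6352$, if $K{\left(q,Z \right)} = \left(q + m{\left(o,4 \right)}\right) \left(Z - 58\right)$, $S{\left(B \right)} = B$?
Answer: $1999$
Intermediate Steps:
$K{\left(q,Z \right)} = \left(-58 + Z\right) \left(3 + q\right)$ ($K{\left(q,Z \right)} = \left(q + 3\right) \left(Z - 58\right) = \left(3 + q\right) \left(-58 + Z\right) = \left(-58 + Z\right) \left(3 + q\right)$)
$\left(K{\left(S{\left(-4 \right)},-143 \right)} - 4554\right) + 6352 = \left(\left(-174 - -232 + 3 \left(-143\right) - -572\right) - 4554\right) + 6352 = \left(\left(-174 + 232 - 429 + 572\right) - 4554\right) + 6352 = \left(201 - 4554\right) + 6352 = -4353 + 6352 = 1999$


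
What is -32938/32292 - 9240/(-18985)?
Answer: -32694985/61306362 ≈ -0.53331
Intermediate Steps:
-32938/32292 - 9240/(-18985) = -32938*1/32292 - 9240*(-1/18985) = -16469/16146 + 1848/3797 = -32694985/61306362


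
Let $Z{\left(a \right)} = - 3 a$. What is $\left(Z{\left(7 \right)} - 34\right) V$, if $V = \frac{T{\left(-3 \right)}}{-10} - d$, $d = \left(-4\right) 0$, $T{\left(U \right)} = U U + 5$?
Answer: $77$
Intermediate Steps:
$T{\left(U \right)} = 5 + U^{2}$ ($T{\left(U \right)} = U^{2} + 5 = 5 + U^{2}$)
$d = 0$
$V = - \frac{7}{5}$ ($V = \frac{5 + \left(-3\right)^{2}}{-10} - 0 = \left(5 + 9\right) \left(- \frac{1}{10}\right) + 0 = 14 \left(- \frac{1}{10}\right) + 0 = - \frac{7}{5} + 0 = - \frac{7}{5} \approx -1.4$)
$\left(Z{\left(7 \right)} - 34\right) V = \left(\left(-3\right) 7 - 34\right) \left(- \frac{7}{5}\right) = \left(-21 - 34\right) \left(- \frac{7}{5}\right) = \left(-55\right) \left(- \frac{7}{5}\right) = 77$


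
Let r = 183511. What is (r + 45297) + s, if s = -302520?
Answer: -73712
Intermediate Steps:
(r + 45297) + s = (183511 + 45297) - 302520 = 228808 - 302520 = -73712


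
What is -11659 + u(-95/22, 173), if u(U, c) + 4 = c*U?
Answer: -273021/22 ≈ -12410.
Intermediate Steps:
u(U, c) = -4 + U*c (u(U, c) = -4 + c*U = -4 + U*c)
-11659 + u(-95/22, 173) = -11659 + (-4 - 95/22*173) = -11659 + (-4 - 16435/22) = -11659 - 16523/22 = -273021/22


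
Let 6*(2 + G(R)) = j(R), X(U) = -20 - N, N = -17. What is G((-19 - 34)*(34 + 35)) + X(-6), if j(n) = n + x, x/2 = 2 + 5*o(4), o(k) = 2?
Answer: -1221/2 ≈ -610.50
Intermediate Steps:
X(U) = -3 (X(U) = -20 - 1*(-17) = -20 + 17 = -3)
x = 24 (x = 2*(2 + 5*2) = 2*(2 + 10) = 2*12 = 24)
j(n) = 24 + n (j(n) = n + 24 = 24 + n)
G(R) = 2 + R/6 (G(R) = -2 + (24 + R)/6 = -2 + (4 + R/6) = 2 + R/6)
G((-19 - 34)*(34 + 35)) + X(-6) = (2 + ((-19 - 34)*(34 + 35))/6) - 3 = (2 + (-53*69)/6) - 3 = (2 + (⅙)*(-3657)) - 3 = (2 - 1219/2) - 3 = -1215/2 - 3 = -1221/2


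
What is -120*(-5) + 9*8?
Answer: 672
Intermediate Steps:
-120*(-5) + 9*8 = 600 + 72 = 672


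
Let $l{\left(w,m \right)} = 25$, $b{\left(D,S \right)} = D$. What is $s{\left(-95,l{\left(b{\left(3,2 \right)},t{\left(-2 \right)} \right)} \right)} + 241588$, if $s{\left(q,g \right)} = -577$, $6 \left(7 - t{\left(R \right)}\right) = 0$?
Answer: $241011$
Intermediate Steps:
$t{\left(R \right)} = 7$ ($t{\left(R \right)} = 7 - 0 = 7 + 0 = 7$)
$s{\left(-95,l{\left(b{\left(3,2 \right)},t{\left(-2 \right)} \right)} \right)} + 241588 = -577 + 241588 = 241011$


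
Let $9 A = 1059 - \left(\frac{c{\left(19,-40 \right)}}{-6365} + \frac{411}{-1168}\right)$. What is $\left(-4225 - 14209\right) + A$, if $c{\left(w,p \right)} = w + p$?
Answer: $- \frac{408507585851}{22302960} \approx -18316.0$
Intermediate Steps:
$c{\left(w,p \right)} = p + w$
$A = \frac{2625178789}{22302960}$ ($A = \frac{1059 - \left(\frac{-40 + 19}{-6365} + \frac{411}{-1168}\right)}{9} = \frac{1059 - \left(\left(-21\right) \left(- \frac{1}{6365}\right) + 411 \left(- \frac{1}{1168}\right)\right)}{9} = \frac{1059 - \left(\frac{21}{6365} - \frac{411}{1168}\right)}{9} = \frac{1059 - - \frac{2591487}{7434320}}{9} = \frac{1059 + \frac{2591487}{7434320}}{9} = \frac{1}{9} \cdot \frac{7875536367}{7434320} = \frac{2625178789}{22302960} \approx 117.71$)
$\left(-4225 - 14209\right) + A = \left(-4225 - 14209\right) + \frac{2625178789}{22302960} = -18434 + \frac{2625178789}{22302960} = - \frac{408507585851}{22302960}$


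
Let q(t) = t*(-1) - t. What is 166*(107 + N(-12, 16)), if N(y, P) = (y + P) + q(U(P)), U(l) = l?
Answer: 13114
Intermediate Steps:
q(t) = -2*t (q(t) = -t - t = -2*t)
N(y, P) = y - P (N(y, P) = (y + P) - 2*P = (P + y) - 2*P = y - P)
166*(107 + N(-12, 16)) = 166*(107 + (-12 - 1*16)) = 166*(107 + (-12 - 16)) = 166*(107 - 28) = 166*79 = 13114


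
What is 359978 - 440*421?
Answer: 174738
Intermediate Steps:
359978 - 440*421 = 359978 - 185240 = 174738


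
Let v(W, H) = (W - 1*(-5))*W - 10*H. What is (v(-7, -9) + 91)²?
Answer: 38025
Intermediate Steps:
v(W, H) = -10*H + W*(5 + W) (v(W, H) = (W + 5)*W - 10*H = (5 + W)*W - 10*H = W*(5 + W) - 10*H = -10*H + W*(5 + W))
(v(-7, -9) + 91)² = (((-7)² - 10*(-9) + 5*(-7)) + 91)² = ((49 + 90 - 35) + 91)² = (104 + 91)² = 195² = 38025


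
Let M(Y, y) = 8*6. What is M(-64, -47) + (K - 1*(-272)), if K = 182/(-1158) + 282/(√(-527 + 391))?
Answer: 185189/579 - 141*I*√34/34 ≈ 319.84 - 24.181*I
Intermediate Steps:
M(Y, y) = 48
K = -91/579 - 141*I*√34/34 (K = 182*(-1/1158) + 282/(√(-136)) = -91/579 + 282/((2*I*√34)) = -91/579 + 282*(-I*√34/68) = -91/579 - 141*I*√34/34 ≈ -0.15717 - 24.181*I)
M(-64, -47) + (K - 1*(-272)) = 48 + ((-91/579 - 141*I*√34/34) - 1*(-272)) = 48 + ((-91/579 - 141*I*√34/34) + 272) = 48 + (157397/579 - 141*I*√34/34) = 185189/579 - 141*I*√34/34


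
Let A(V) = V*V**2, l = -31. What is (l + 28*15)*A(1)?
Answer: 389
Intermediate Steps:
A(V) = V**3
(l + 28*15)*A(1) = (-31 + 28*15)*1**3 = (-31 + 420)*1 = 389*1 = 389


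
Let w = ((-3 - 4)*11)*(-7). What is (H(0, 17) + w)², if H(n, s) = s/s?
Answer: 291600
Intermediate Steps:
H(n, s) = 1
w = 539 (w = -7*11*(-7) = -77*(-7) = 539)
(H(0, 17) + w)² = (1 + 539)² = 540² = 291600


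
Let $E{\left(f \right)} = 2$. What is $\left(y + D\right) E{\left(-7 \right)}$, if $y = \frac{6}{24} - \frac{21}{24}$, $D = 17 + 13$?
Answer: $\frac{235}{4} \approx 58.75$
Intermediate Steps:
$D = 30$
$y = - \frac{5}{8}$ ($y = 6 \cdot \frac{1}{24} - \frac{7}{8} = \frac{1}{4} - \frac{7}{8} = - \frac{5}{8} \approx -0.625$)
$\left(y + D\right) E{\left(-7 \right)} = \left(- \frac{5}{8} + 30\right) 2 = \frac{235}{8} \cdot 2 = \frac{235}{4}$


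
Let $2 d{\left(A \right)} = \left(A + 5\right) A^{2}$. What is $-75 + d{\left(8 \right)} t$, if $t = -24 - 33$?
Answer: $-23787$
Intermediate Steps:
$d{\left(A \right)} = \frac{A^{2} \left(5 + A\right)}{2}$ ($d{\left(A \right)} = \frac{\left(A + 5\right) A^{2}}{2} = \frac{\left(5 + A\right) A^{2}}{2} = \frac{A^{2} \left(5 + A\right)}{2}$)
$t = -57$
$-75 + d{\left(8 \right)} t = -75 + \frac{8^{2} \left(5 + 8\right)}{2} \left(-57\right) = -75 + \frac{1}{2} \cdot 64 \cdot 13 \left(-57\right) = -75 + 416 \left(-57\right) = -75 - 23712 = -23787$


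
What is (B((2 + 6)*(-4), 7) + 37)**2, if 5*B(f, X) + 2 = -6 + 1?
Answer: 31684/25 ≈ 1267.4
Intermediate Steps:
B(f, X) = -7/5 (B(f, X) = -2/5 + (-6 + 1)/5 = -2/5 + (1/5)*(-5) = -2/5 - 1 = -7/5)
(B((2 + 6)*(-4), 7) + 37)**2 = (-7/5 + 37)**2 = (178/5)**2 = 31684/25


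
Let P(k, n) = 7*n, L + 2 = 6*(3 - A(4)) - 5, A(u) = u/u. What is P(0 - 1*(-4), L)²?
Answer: 1225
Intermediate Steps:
A(u) = 1
L = 5 (L = -2 + (6*(3 - 1*1) - 5) = -2 + (6*(3 - 1) - 5) = -2 + (6*2 - 5) = -2 + (12 - 5) = -2 + 7 = 5)
P(0 - 1*(-4), L)² = (7*5)² = 35² = 1225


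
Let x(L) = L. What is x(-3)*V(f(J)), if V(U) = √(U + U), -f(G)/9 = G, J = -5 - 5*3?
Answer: -18*√10 ≈ -56.921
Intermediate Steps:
J = -20 (J = -5 - 15 = -20)
f(G) = -9*G
V(U) = √2*√U (V(U) = √(2*U) = √2*√U)
x(-3)*V(f(J)) = -3*√2*√(-9*(-20)) = -3*√2*√180 = -3*√2*6*√5 = -18*√10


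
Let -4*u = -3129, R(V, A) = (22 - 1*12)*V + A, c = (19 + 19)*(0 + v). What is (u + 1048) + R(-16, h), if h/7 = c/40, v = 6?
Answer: 34203/20 ≈ 1710.2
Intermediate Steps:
c = 228 (c = (19 + 19)*(0 + 6) = 38*6 = 228)
h = 399/10 (h = 7*(228/40) = 7*(228*(1/40)) = 7*(57/10) = 399/10 ≈ 39.900)
R(V, A) = A + 10*V (R(V, A) = (22 - 12)*V + A = 10*V + A = A + 10*V)
u = 3129/4 (u = -¼*(-3129) = 3129/4 ≈ 782.25)
(u + 1048) + R(-16, h) = (3129/4 + 1048) + (399/10 + 10*(-16)) = 7321/4 + (399/10 - 160) = 7321/4 - 1201/10 = 34203/20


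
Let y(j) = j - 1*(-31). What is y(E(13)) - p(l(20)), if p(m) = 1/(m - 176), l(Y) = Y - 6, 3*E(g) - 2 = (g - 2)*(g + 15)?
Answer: 21763/162 ≈ 134.34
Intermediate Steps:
E(g) = ⅔ + (-2 + g)*(15 + g)/3 (E(g) = ⅔ + ((g - 2)*(g + 15))/3 = ⅔ + ((-2 + g)*(15 + g))/3 = ⅔ + (-2 + g)*(15 + g)/3)
l(Y) = -6 + Y
p(m) = 1/(-176 + m)
y(j) = 31 + j (y(j) = j + 31 = 31 + j)
y(E(13)) - p(l(20)) = (31 + (-28/3 + (⅓)*13² + (13/3)*13)) - 1/(-176 + (-6 + 20)) = (31 + (-28/3 + (⅓)*169 + 169/3)) - 1/(-176 + 14) = (31 + (-28/3 + 169/3 + 169/3)) - 1/(-162) = (31 + 310/3) - 1*(-1/162) = 403/3 + 1/162 = 21763/162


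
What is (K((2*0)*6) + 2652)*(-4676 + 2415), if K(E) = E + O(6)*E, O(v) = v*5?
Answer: -5996172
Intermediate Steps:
O(v) = 5*v
K(E) = 31*E (K(E) = E + (5*6)*E = E + 30*E = 31*E)
(K((2*0)*6) + 2652)*(-4676 + 2415) = (31*((2*0)*6) + 2652)*(-4676 + 2415) = (31*(0*6) + 2652)*(-2261) = (31*0 + 2652)*(-2261) = (0 + 2652)*(-2261) = 2652*(-2261) = -5996172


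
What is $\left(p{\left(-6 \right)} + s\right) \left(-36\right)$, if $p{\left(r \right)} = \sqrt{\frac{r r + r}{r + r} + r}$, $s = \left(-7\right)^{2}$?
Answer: $-1764 - 18 i \sqrt{34} \approx -1764.0 - 104.96 i$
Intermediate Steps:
$s = 49$
$p{\left(r \right)} = \sqrt{r + \frac{r + r^{2}}{2 r}}$ ($p{\left(r \right)} = \sqrt{\frac{r^{2} + r}{2 r} + r} = \sqrt{\left(r + r^{2}\right) \frac{1}{2 r} + r} = \sqrt{\frac{r + r^{2}}{2 r} + r} = \sqrt{r + \frac{r + r^{2}}{2 r}}$)
$\left(p{\left(-6 \right)} + s\right) \left(-36\right) = \left(\frac{\sqrt{2 + 6 \left(-6\right)}}{2} + 49\right) \left(-36\right) = \left(\frac{\sqrt{2 - 36}}{2} + 49\right) \left(-36\right) = \left(\frac{\sqrt{-34}}{2} + 49\right) \left(-36\right) = \left(\frac{i \sqrt{34}}{2} + 49\right) \left(-36\right) = \left(49 + \frac{i \sqrt{34}}{2}\right) \left(-36\right) = -1764 - 18 i \sqrt{34}$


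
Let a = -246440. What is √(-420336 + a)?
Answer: 2*I*√166694 ≈ 816.56*I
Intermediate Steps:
√(-420336 + a) = √(-420336 - 246440) = √(-666776) = 2*I*√166694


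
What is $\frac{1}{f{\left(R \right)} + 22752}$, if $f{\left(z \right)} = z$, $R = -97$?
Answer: $\frac{1}{22655} \approx 4.414 \cdot 10^{-5}$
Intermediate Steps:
$\frac{1}{f{\left(R \right)} + 22752} = \frac{1}{-97 + 22752} = \frac{1}{22655}$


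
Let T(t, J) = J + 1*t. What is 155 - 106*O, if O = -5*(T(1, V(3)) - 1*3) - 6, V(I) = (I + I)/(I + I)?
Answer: 261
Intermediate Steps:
V(I) = 1 (V(I) = (2*I)/((2*I)) = (2*I)*(1/(2*I)) = 1)
T(t, J) = J + t
O = -1 (O = -5*((1 + 1) - 1*3) - 6 = -5*(2 - 3) - 6 = -5*(-1) - 6 = 5 - 6 = -1)
155 - 106*O = 155 - 106*(-1) = 155 + 106 = 261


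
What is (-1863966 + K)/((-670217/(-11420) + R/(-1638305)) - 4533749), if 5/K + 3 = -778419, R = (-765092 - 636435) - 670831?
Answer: 2714650653515478121670/6602793148793856854181 ≈ 0.41114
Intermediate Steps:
R = -2072358 (R = -1401527 - 670831 = -2072358)
K = -5/778422 (K = 5/(-3 - 778419) = 5/(-778422) = 5*(-1/778422) = -5/778422 ≈ -6.4233e-6)
(-1863966 + K)/((-670217/(-11420) + R/(-1638305)) - 4533749) = (-1863966 - 5/778422)/((-670217/(-11420) - 2072358/(-1638305)) - 4533749) = -1450952141657/(778422*((-670217*(-1/11420) - 2072358*(-1/1638305)) - 4533749)) = -1450952141657/(778422*((670217/11420 + 2072358/1638305) - 4533749)) = -1450952141657/(778422*(224337238109/3741888620 - 4533749)) = -1450952141657/(778422*(-16964559451798271/3741888620)) = -1450952141657/778422*(-3741888620/16964559451798271) = 2714650653515478121670/6602793148793856854181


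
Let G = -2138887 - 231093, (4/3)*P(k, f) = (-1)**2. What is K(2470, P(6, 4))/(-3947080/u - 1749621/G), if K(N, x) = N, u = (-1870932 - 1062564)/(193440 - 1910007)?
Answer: -55039254229800/51466737176863807 ≈ -0.0010694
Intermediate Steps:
P(k, f) = 3/4 (P(k, f) = (3/4)*(-1)**2 = (3/4)*1 = 3/4)
G = -2369980
u = 977832/572189 (u = -2933496/(-1716567) = -2933496*(-1/1716567) = 977832/572189 ≈ 1.7089)
K(2470, P(6, 4))/(-3947080/u - 1749621/G) = 2470/(-3947080/977832/572189 - 1749621/(-2369980)) = 2470/(-3947080*572189/977832 - 1749621*(-1/2369980)) = 2470/(-282309469765/122229 + 1749621/2369980) = 2470/(-669067583299229491/289680285420) = 2470*(-289680285420/669067583299229491) = -55039254229800/51466737176863807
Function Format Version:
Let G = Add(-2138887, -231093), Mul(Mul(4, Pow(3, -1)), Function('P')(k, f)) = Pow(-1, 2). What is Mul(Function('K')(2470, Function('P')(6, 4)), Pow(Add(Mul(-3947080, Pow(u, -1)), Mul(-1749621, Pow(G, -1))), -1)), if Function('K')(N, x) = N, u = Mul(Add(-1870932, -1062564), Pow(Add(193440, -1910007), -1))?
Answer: Rational(-55039254229800, 51466737176863807) ≈ -0.0010694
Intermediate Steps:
Function('P')(k, f) = Rational(3, 4) (Function('P')(k, f) = Mul(Rational(3, 4), Pow(-1, 2)) = Mul(Rational(3, 4), 1) = Rational(3, 4))
G = -2369980
u = Rational(977832, 572189) (u = Mul(-2933496, Pow(-1716567, -1)) = Mul(-2933496, Rational(-1, 1716567)) = Rational(977832, 572189) ≈ 1.7089)
Mul(Function('K')(2470, Function('P')(6, 4)), Pow(Add(Mul(-3947080, Pow(u, -1)), Mul(-1749621, Pow(G, -1))), -1)) = Mul(2470, Pow(Add(Mul(-3947080, Pow(Rational(977832, 572189), -1)), Mul(-1749621, Pow(-2369980, -1))), -1)) = Mul(2470, Pow(Add(Mul(-3947080, Rational(572189, 977832)), Mul(-1749621, Rational(-1, 2369980))), -1)) = Mul(2470, Pow(Add(Rational(-282309469765, 122229), Rational(1749621, 2369980)), -1)) = Mul(2470, Pow(Rational(-669067583299229491, 289680285420), -1)) = Mul(2470, Rational(-289680285420, 669067583299229491)) = Rational(-55039254229800, 51466737176863807)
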